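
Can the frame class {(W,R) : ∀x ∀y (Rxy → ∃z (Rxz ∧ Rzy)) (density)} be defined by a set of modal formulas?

The condition is density. A defining modal formula is □□r → □r.
Suppose □□r→□r is valid. Take Rxy and set V(r)={w : xR²w}. Then □□r at x, so □r at x, so r at y, i.e. ∃z(Rxz∧Rzy).

Yes, by □□r → □r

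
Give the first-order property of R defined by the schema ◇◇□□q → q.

∀x ∀y (xR²y → ∃w (yR²w ∧ x = w))

This is a Sahlqvist (Geach-type) schema ◇^2□^2q → □^0◇^0q.
Minimal-valuation argument: fix x; take any y with xR^2y and any z with xR^0z. Set V(q) to the set of worlds R-reachable from y in exactly 2 steps. Then □^2q holds at y, so the antecedent holds at x; validity forces ◇^0q at z, giving a w with zR^0w and yR^2w.
First-order correspondent: ∀x ∀y (xR²y → ∃w (yR²w ∧ x = w)).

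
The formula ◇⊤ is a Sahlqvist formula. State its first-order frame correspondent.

◇⊤ holds at w iff w has a successor, so frame-validity of ◇⊤ is exactly seriality. Equivalently via □ψ → ◇ψ:
Suppose □ψ→◇ψ is valid. At any x set V(ψ)=W. Then □ψ at x, so ◇ψ at x, so x has a successor.

Seriality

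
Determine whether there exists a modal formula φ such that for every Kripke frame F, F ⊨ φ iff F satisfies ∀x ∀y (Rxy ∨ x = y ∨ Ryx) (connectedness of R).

Any modally definable frame class is closed under disjoint unions.
Take 3 disjoint single-world reflexive frames: each is trivially connected, but their disjoint union has 3 worlds with no edge between distinct components, so it is not connected.
Hence connectedness of R is not modally definable.

No — not modally definable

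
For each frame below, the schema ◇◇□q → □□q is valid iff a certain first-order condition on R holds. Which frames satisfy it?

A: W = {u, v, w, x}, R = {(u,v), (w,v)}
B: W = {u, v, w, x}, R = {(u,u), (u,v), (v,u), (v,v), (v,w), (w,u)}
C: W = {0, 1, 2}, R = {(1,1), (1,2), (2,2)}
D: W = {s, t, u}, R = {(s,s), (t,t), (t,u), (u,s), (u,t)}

This is the axiom for a generalized confluence (Geach) condition; its first-order frame correspondent is ∀x ∀y ∀z ((xR²y ∧ xR²z) → ∃w (yRw ∧ z = w)).
A: satisfies the condition.
B: fails — uR²u, uR²w but no t with uRt and w=t.
C: fails — 1R²2, 1R²1 but no w with 2Rw and 1=w.
D: fails — tR²s, tR²t but no w with sRw and t=w.
Valid on: A.

A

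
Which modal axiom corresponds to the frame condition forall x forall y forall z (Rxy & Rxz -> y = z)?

The condition is partial functionality. The CD schema ◇ψ → □ψ defines it.
Suppose ◇ψ→□ψ is valid. Take Rxy, Rxz and set V(ψ)={y}. Then ◇ψ at x, so □ψ at x, so ψ at z, i.e. z=y.

◇ψ → □ψ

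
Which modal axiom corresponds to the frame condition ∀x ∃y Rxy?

□r → ◇r

The condition is seriality. The D schema □r → ◇r defines it.
Suppose □r→◇r is valid. At any x set V(r)=W. Then □r at x, so ◇r at x, so x has a successor.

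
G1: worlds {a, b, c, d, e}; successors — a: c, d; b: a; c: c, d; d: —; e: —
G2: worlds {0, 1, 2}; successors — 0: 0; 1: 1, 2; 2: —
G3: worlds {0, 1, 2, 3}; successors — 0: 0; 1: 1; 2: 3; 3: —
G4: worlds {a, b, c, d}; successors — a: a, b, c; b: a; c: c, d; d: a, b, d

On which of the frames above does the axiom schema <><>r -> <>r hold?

G2, G3

Frame correspondent (Sahlqvist): forall x forall y forall z (Rxy & Ryz -> Rxz) — i.e. transitivity.
G1: fails — Rba and Rac but not Rbc.
G2: satisfies the condition.
G3: satisfies the condition.
G4: fails — Rcd and Rdb but not Rcb.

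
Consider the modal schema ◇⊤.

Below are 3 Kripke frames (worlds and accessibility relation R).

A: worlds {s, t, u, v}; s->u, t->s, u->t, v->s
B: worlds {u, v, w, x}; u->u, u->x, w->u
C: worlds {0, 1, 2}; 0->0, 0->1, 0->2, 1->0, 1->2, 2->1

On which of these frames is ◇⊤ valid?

This is the axiom for seriality; its first-order frame correspondent is ∀x ∃y Rxy.
A: satisfies the condition.
B: fails — world v has no successor.
C: satisfies the condition.
Valid on: A, C.

A, C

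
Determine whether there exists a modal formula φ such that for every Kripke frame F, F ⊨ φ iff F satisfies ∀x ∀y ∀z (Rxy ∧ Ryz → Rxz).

The condition is transitivity. A defining modal formula is □r → □□r.
Suppose □r→□□r is valid. Take Rxy, Ryz and set V(r)={w : Rxw}. Then □r at x, so □□r at x, so □r at y, so r at z, i.e. Rxz.

Yes — defined by □r → □□r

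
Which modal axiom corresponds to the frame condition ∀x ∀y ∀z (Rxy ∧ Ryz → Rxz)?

□ψ → □□ψ

The condition is transitivity. The 4 schema □ψ → □□ψ defines it.
Suppose □ψ→□□ψ is valid. Take Rxy, Ryz and set V(ψ)={w : Rxw}. Then □ψ at x, so □□ψ at x, so □ψ at y, so ψ at z, i.e. Rxz.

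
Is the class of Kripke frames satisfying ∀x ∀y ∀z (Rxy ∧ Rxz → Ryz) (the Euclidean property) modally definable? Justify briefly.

The condition is the Euclidean property. A defining modal formula is ◇q → □◇q.
Suppose ◇q→□◇q is valid. Take Rxy, Rxz and set V(q)={y}. Then ◇q at x, so □◇q at x, so ◇q at z, so some w with Rzw has q; w=y, i.e. Rzy. By symmetry of the argument, Ryz.

Yes — defined by ◇q → □◇q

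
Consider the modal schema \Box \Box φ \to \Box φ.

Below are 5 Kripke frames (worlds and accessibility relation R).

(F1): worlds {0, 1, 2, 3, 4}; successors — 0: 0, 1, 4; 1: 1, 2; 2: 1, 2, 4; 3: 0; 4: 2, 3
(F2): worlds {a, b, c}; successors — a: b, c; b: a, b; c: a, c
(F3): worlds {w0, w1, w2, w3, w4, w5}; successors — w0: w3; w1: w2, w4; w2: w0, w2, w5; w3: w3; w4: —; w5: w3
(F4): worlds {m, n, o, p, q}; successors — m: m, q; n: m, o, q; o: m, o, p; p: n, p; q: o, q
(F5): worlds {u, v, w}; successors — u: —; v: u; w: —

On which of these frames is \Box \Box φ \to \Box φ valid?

(F2), (F4)

The schema corresponds to density: \forall x \forall y (Rxy \to \exists z (Rxz \wedge Rzy)).
(F1): fails — R43 but no z with R4z and Rz3.
(F2): holds.
(F3): fails — Rw1w4 but no z with Rw1z and Rzw4.
(F4): holds.
(F5): fails — Rvu but no z with Rvz and Rzu.
Valid on: (F2), (F4).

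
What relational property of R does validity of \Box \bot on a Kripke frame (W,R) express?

emptiness of R: \forall x \forall y \neg Rxy

□⊥ is valid iff no world has any successor (otherwise □⊥ fails at any world with one).
Conversely, on a frame with emptiness of R the schema holds at every world under every valuation.
So the correspondent is emptiness of R.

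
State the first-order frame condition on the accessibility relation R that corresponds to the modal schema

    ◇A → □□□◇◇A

∀x ∀y ∀z ((xRy ∧ xR³z) → ∃w (y = w ∧ zR²w))

This is a Sahlqvist (Geach-type) schema ◇^1□^0A → □^3◇^2A.
Minimal-valuation argument: fix x; take any y with xR^1y and any z with xR^3z. Set V(A) to the set of worlds R-reachable from y in exactly 0 steps. Then □^0A holds at y, so the antecedent holds at x; validity forces ◇^2A at z, giving a w with zR^2w and yR^0w.
First-order correspondent: ∀x ∀y ∀z ((xRy ∧ xR³z) → ∃w (y = w ∧ zR²w)).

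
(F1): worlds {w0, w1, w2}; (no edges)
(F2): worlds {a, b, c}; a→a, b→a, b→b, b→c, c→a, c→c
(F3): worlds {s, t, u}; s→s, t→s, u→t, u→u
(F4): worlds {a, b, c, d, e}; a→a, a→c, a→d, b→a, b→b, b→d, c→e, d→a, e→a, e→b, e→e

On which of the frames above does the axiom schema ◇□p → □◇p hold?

The schema corresponds to convergence: ∀x ∀y ∀z (Rxy ∧ Rxz → ∃w (Ryw ∧ Rzw)).
(F1): satisfies the condition.
(F2): satisfies the condition.
(F3): fails — Rut and Ruu but t and u have no common successor.
(F4): fails — Raa and Rac but a and c have no common successor.

(F1), (F2)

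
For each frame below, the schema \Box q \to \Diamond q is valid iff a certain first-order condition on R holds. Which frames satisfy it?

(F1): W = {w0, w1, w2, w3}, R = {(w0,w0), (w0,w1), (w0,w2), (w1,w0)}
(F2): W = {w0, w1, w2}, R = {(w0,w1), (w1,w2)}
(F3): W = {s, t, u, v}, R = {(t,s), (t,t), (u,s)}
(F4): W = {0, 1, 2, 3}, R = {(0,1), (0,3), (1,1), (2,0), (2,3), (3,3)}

(F4)

Frame correspondent (Sahlqvist): \forall x \exists y Rxy — i.e. seriality.
(F1): fails — world w2 has no successor.
(F2): fails — world w2 has no successor.
(F3): fails — world s has no successor.
(F4): condition met.
Valid on: (F4).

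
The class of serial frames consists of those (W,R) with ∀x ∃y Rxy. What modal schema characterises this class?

□s → ◇s

This is seriality; the standard corresponding axiom is D: □s → ◇s.
Suppose □s→◇s is valid. At any x set V(s)=W. Then □s at x, so ◇s at x, so x has a successor.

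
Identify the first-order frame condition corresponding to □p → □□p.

This schema is the 4 axiom.
It corresponds to transitivity: ∀x ∀y ∀z (Rxy ∧ Ryz → Rxz).

Transitivity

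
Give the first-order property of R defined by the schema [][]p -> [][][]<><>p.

forall x forall z (x R^3 z -> exists w (x R^2 w & z R^2 w))

This is a Sahlqvist (Geach-type) schema ◇^0□^2p → □^3◇^2p.
First-order correspondent: forall x forall z (x R^3 z -> exists w (x R^2 w & z R^2 w)).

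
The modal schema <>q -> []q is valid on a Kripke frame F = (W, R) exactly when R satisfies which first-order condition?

Suppose ◇q→□q is valid. Take Rxy, Rxz and set V(q)={y}. Then ◇q at x, so □q at x, so q at z, i.e. z=y.

partial functionality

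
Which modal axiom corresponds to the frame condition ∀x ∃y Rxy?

□r → ◇r

A defining formula is □r → ◇r (the D axiom).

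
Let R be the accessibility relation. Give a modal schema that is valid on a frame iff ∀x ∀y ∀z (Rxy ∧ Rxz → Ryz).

◇s → □◇s

A defining formula is ◇s → □◇s (the 5 axiom).
Suppose ◇s→□◇s is valid. Take Rxy, Rxz and set V(s)={y}. Then ◇s at x, so □◇s at x, so ◇s at z, so some w with Rzw has s; w=y, i.e. Rzy. By symmetry of the argument, Ryz.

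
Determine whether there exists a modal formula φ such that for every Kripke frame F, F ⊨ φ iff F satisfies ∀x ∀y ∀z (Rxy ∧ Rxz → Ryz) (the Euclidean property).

Yes: it is the Euclidean property, defined by the 5 schema ◇r → □◇r.
Suppose ◇r→□◇r is valid. Take Rxy, Rxz and set V(r)={y}. Then ◇r at x, so □◇r at x, so ◇r at z, so some w with Rzw has r; w=y, i.e. Rzy. By symmetry of the argument, Ryz.

Yes — defined by ◇r → □◇r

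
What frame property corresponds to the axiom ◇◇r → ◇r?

This schema is equivalent to the 4 axiom □r → □□r.
It corresponds to transitivity: ∀x ∀y ∀z (Rxy ∧ Ryz → Rxz).

Transitivity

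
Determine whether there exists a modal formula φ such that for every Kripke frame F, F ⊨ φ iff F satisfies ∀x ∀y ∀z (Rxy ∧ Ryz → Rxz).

Yes — defined by □q → □□q

Yes: it is transitivity, defined by the 4 schema □q → □□q.
Suppose □q→□□q is valid. Take Rxy, Ryz and set V(q)={w : Rxw}. Then □q at x, so □□q at x, so □q at y, so q at z, i.e. Rxz.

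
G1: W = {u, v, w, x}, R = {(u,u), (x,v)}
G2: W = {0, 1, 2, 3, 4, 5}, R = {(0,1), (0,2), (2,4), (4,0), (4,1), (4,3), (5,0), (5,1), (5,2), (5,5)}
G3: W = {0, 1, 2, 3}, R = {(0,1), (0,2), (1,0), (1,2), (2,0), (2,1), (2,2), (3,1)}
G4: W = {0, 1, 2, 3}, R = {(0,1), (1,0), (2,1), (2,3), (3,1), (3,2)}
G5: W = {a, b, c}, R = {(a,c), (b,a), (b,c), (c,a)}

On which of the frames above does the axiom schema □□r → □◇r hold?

Frame correspondent (Sahlqvist): ∀x ∀z (xRz → ∃w (xR²w ∧ zRw)) — i.e. a generalized confluence (Geach) condition.
G1: fails — xRv but no t with xR²t and vRt.
G2: fails — 0R1 but no w with 0R²w and 1Rw.
G3: ✓.
G4: ✓.
G5: ✓.
Valid on: G3, G4, G5.

G3, G4, G5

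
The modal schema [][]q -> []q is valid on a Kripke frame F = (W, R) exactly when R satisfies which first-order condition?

density

Suppose □□q→□q is valid. Take Rxy and set V(q)={w : xR²w}. Then □□q at x, so □q at x, so q at y, i.e. ∃z(Rxz∧Rzy).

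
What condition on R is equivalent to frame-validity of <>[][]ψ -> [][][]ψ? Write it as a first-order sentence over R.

This is a Sahlqvist (Geach-type) schema ◇^1□^2ψ → □^3◇^0ψ.
Minimal-valuation argument: fix x; take any y with xR^1y and any z with xR^3z. Set V(ψ) to the set of worlds R-reachable from y in exactly 2 steps. Then □^2ψ holds at y, so the antecedent holds at x; validity forces ◇^0ψ at z, giving a w with zR^0w and yR^2w.
First-order correspondent: forall x forall y forall z ((xRy & x R^3 z) -> exists w (y R^2 w & z = w)).

forall x forall y forall z ((xRy & x R^3 z) -> exists w (y R^2 w & z = w))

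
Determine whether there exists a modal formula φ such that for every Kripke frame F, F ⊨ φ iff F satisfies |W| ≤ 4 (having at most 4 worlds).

Not definable by any modal formula

Modal frame validity is preserved under disjoint unions.
Any modal formula valid on each of 5 disjoint one-world frames is valid on their disjoint union (validity is preserved under disjoint unions). Each one-world frame has |W|=1≤4, but the union has |W|=5.
So the class is not modally definable.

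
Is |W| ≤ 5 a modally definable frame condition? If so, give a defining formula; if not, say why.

Not definable by any modal formula

Modal frame validity is preserved under disjoint unions.
Any modal formula valid on each of 6 disjoint one-world frames is valid on their disjoint union (validity is preserved under disjoint unions). Each one-world frame has |W|=1≤5, but the union has |W|=6.
Hence having at most 5 worlds is not modally definable.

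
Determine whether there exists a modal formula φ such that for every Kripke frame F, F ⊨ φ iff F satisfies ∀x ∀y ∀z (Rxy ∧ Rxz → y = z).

Yes, by ◇q → □q

This is a Sahlqvist condition; the CD axiom ◇q → □q defines it.
Suppose ◇q→□q is valid. Take Rxy, Rxz and set V(q)={y}. Then ◇q at x, so □q at x, so q at z, i.e. z=y.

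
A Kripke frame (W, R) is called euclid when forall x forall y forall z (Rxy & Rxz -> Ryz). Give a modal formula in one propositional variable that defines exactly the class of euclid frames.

The condition is the Euclidean property. The 5 schema ◇r → □◇r defines it.
Suppose ◇r→□◇r is valid. Take Rxy, Rxz and set V(r)={y}. Then ◇r at x, so □◇r at x, so ◇r at z, so some w with Rzw has r; w=y, i.e. Rzy. By symmetry of the argument, Ryz.

◇r → □◇r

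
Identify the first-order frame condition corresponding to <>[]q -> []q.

The Euclidean property

This is a form of the 5 axiom.
Its frame correspondent is the Euclidean property — forall x forall y forall z (Rxy & Rxz -> Ryz).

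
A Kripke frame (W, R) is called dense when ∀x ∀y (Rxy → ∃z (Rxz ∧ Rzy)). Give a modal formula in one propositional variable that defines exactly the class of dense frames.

A defining formula is □□s → □s (the C4 axiom).
Suppose □□s→□s is valid. Take Rxy and set V(s)={w : xR²w}. Then □□s at x, so □s at x, so s at y, i.e. ∃z(Rxz∧Rzy).

□□s → □s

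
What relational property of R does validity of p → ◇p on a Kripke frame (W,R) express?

Reflexivity

This is frame-equivalent to □p → p (substitute ¬p for p and contrapose).
Suppose □p→p is valid. At any x set V(p)={w : Rxw}. Then □p holds at x, so p holds at x, i.e. Rxx.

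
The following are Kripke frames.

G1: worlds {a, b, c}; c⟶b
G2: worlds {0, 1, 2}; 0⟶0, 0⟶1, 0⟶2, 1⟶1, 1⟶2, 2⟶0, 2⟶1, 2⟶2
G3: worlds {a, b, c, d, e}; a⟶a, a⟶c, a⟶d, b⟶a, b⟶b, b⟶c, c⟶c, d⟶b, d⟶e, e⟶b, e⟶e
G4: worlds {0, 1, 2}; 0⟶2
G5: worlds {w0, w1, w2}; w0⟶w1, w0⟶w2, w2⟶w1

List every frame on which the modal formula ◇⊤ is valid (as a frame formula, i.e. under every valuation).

This is the axiom for seriality; its first-order frame correspondent is ∀x ∃y Rxy.
G1: fails — world a has no successor.
G2: satisfies the condition.
G3: satisfies the condition.
G4: fails — world 1 has no successor.
G5: fails — world w1 has no successor.

G2, G3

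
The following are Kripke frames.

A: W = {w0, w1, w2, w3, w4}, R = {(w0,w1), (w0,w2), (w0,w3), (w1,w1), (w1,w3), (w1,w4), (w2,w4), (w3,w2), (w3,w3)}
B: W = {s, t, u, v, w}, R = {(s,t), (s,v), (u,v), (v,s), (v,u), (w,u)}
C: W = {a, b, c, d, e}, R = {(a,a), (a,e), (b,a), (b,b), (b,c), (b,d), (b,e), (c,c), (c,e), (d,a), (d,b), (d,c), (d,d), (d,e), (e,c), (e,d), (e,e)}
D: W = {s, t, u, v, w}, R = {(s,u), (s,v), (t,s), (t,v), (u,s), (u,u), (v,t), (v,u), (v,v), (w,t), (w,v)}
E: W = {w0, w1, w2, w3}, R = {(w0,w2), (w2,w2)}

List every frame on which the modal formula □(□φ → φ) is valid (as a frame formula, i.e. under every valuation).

This is the axiom for shift-reflexivity; its first-order frame correspondent is ∀x ∀y (Rxy → Ryy).
A: fails — Rw2w4 but not Rw4w4.
B: fails — Ruv but not Rvv.
C: holds.
D: fails — Rwt but not Rtt.
E: holds.
Valid on: C, E.

C, E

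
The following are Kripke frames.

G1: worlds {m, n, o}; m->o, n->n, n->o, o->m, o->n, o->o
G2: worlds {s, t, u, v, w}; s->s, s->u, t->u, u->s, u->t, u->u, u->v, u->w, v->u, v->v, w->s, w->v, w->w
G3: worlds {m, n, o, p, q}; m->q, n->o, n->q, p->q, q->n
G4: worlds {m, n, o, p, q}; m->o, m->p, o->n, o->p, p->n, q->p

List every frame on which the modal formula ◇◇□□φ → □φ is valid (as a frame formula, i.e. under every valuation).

This is the axiom for a generalized confluence (Geach) condition; its first-order frame correspondent is ∀x ∀y ∀z ((xR²y ∧ xRz) → ∃w (yR²w ∧ z = w)).
G1: satisfies the condition.
G2: fails — uR²w, uRt but no w* with wR²w* and t=w*.
G3: fails — mR²n, mRq but no w with nR²w and q=w.
G4: fails — mR²n, mRo but no w with nR²w and o=w.
Valid on: G1.

G1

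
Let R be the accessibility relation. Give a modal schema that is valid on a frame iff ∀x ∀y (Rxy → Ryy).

This is shift-reflexivity; the standard corresponding axiom is T□: □(□r → r).
Suppose □(□r→r) is valid. Take Rxy and set V(r)={w : Ryw}. Then at y, □r holds; since □(□r→r) at x, □r→r at y, so r at y, i.e. Ryy.

□(□r → r)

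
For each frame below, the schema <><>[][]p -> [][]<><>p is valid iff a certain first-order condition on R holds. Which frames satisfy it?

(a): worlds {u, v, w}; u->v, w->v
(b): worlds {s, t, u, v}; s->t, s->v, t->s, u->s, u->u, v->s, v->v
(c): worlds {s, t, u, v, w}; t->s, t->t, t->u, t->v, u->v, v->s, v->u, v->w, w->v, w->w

Frame correspondent (Sahlqvist): forall x forall y forall z ((x R^2 y & x R^2 z) -> exists w (y R^2 w & z R^2 w)) — i.e. a generalized confluence (Geach) condition.
(a): holds.
(b): holds.
(c): fails — tR²s, tR²s but no w* with sR²w* and sR²w*.
Valid on: (a), (b).

(a), (b)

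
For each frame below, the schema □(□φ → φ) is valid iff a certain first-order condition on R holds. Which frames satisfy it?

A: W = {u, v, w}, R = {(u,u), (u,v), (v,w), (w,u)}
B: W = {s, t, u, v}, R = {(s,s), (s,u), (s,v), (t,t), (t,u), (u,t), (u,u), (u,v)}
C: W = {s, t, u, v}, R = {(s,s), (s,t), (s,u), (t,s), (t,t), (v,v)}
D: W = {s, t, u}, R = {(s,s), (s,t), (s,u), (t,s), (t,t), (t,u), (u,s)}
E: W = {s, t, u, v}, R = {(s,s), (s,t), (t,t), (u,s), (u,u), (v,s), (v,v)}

E

This is the axiom for shift-reflexivity; its first-order frame correspondent is ∀x ∀y (Rxy → Ryy).
A: fails — Ruv but not Rvv.
B: fails — Ruv but not Rvv.
C: fails — Rsu but not Ruu.
D: fails — Rtu but not Ruu.
E: satisfies the condition.
Valid on: E.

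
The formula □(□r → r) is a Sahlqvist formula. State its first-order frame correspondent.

Shift-reflexivity

Suppose □(□r→r) is valid. Take Rxy and set V(r)={w : Ryw}. Then at y, □r holds; since □(□r→r) at x, □r→r at y, so r at y, i.e. Ryy.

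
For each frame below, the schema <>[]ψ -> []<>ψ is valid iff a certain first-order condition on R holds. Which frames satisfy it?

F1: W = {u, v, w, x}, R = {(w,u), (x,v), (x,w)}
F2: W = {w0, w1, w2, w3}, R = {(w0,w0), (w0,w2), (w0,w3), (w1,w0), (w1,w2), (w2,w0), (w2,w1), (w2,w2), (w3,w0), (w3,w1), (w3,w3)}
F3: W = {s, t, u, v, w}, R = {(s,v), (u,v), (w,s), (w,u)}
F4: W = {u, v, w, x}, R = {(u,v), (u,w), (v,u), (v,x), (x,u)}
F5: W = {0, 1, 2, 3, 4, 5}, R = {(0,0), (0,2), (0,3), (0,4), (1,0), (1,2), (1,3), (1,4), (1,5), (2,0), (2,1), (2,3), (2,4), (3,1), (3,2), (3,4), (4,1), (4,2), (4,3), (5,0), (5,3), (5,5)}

F2

The schema corresponds to convergence: forall x forall y forall z (Rxy & Rxz -> exists w (Ryw & Rzw)).
F1: fails — Rwu and Rwu but u and u have no common successor.
F2: condition met.
F3: fails — Rsv and Rsv but v and v have no common successor.
F4: fails — Ruv and Ruw but v and w have no common successor.
F5: fails — R15 and R13 but 5 and 3 have no common successor.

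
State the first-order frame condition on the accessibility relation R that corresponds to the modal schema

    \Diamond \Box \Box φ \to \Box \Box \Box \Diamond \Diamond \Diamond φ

This is a Sahlqvist (Geach-type) schema ◇^1□^2φ → □^3◇^3φ.
First-order correspondent: \forall x \forall y \forall z ((xRy \wedge x R^3 z) \to \exists w (y R^2 w \wedge z R^3 w)).

\forall x \forall y \forall z ((xRy \wedge x R^3 z) \to \exists w (y R^2 w \wedge z R^3 w))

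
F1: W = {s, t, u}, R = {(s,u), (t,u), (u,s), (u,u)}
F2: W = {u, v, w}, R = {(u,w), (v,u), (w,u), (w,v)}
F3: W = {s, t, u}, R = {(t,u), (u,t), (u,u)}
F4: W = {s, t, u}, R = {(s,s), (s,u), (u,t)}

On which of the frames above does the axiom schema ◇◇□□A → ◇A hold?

This is the axiom for a generalized confluence (Geach) condition; its first-order frame correspondent is ∀x ∀y (xR²y → ∃w (yR²w ∧ xRw)).
F1: satisfies the condition.
F2: fails — uR²u but no t with uR²t and uRt.
F3: satisfies the condition.
F4: fails — sR²t but no w with tR²w and sRw.

F1, F3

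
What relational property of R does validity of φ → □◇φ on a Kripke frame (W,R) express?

symmetry: ∀x ∀y (Rxy → Ryx)

This is the B axiom.
Its frame correspondent is symmetry — ∀x ∀y (Rxy → Ryx).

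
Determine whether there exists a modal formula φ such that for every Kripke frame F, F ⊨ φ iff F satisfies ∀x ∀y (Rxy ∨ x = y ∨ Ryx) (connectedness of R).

No — not modally definable

Any modally definable frame class is closed under disjoint unions.
Take 2 disjoint single-world reflexive frames: each is trivially connected, but their disjoint union has 2 worlds with no edge between distinct components, so it is not connected.
So the class is not modally definable.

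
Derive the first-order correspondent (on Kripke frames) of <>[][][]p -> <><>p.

This is a Sahlqvist (Geach-type) schema ◇^1□^3p → □^0◇^2p.
Minimal-valuation argument: fix x; take any y with xR^1y and any z with xR^0z. Set V(p) to the set of worlds R-reachable from y in exactly 3 steps. Then □^3p holds at y, so the antecedent holds at x; validity forces ◇^2p at z, giving a w with zR^2w and yR^3w.
First-order correspondent: forall x forall y (xRy -> exists w (y R^3 w & x R^2 w)).

forall x forall y (xRy -> exists w (y R^3 w & x R^2 w))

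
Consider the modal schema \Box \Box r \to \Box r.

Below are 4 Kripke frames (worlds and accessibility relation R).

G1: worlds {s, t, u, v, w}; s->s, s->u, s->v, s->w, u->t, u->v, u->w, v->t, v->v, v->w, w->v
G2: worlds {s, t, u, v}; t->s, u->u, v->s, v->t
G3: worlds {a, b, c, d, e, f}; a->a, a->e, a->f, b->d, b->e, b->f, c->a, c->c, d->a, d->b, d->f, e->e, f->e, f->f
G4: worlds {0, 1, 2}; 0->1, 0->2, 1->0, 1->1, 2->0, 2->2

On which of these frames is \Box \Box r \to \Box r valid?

This is the axiom for density; its first-order frame correspondent is \forall x \forall y (Rxy \to \exists z (Rxz \wedge Rzy)).
G1: ✓.
G2: fails — Rvt but no z with Rvz and Rzt.
G3: fails — Rdb but no z with Rdz and Rzb.
G4: ✓.

G1, G4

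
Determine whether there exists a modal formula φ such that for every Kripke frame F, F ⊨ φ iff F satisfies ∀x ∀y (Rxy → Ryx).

The condition is symmetry. A defining modal formula is r → □◇r.
Suppose r→□◇r is valid. Take Rxy and set V(r)={x}. Then r at x, so □◇r at x, so ◇r at y, so some z with Ryz has r; z=x, i.e. Ryx.

Yes — defined by r → □◇r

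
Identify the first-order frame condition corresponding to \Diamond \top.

◇⊤ holds at w iff w has a successor, so frame-validity of ◇⊤ is exactly seriality. Equivalently via □A → ◇A:
Suppose □A→◇A is valid. At any x set V(A)=W. Then □A at x, so ◇A at x, so x has a successor.
Conversely, on a frame with seriality the schema holds at every world under every valuation.
So the correspondent is seriality.

seriality: \forall x \exists y Rxy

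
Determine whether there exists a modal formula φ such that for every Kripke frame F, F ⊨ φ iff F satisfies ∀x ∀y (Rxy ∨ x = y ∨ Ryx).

Modal frame validity is preserved under disjoint unions.
Take 4 disjoint single-world reflexive frames: each is trivially connected, but their disjoint union has 4 worlds with no edge between distinct components, so it is not connected.
Hence connectedness of R is not modally definable.

Not definable by any modal formula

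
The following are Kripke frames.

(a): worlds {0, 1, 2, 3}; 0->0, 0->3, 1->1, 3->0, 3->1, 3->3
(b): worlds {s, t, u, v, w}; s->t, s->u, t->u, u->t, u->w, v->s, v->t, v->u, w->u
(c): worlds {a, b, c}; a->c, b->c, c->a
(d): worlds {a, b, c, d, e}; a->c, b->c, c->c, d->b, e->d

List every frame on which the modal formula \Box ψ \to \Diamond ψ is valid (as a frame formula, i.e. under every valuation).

Frame correspondent (Sahlqvist): \forall x \exists y Rxy — i.e. seriality.
(a): fails — world 2 has no successor.
(b): satisfies the condition.
(c): satisfies the condition.
(d): satisfies the condition.

(b), (c), (d)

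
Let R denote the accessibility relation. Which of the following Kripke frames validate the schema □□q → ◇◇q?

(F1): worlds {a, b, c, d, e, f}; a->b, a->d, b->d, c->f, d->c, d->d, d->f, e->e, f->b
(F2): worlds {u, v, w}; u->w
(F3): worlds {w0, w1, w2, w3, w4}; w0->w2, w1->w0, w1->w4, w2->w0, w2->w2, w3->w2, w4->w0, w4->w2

(F1), (F3)

Frame correspondent (Sahlqvist): ∀x ∃w (xR²w ∧ xR²w) — i.e. a generalized confluence (Geach) condition.
(F1): condition met.
(F2): fails — at u but no t with uR²t and uR²t.
(F3): condition met.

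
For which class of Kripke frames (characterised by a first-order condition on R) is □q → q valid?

Suppose □q→q is valid. At any x set V(q)={w : Rxw}. Then □q holds at x, so q holds at x, i.e. Rxx.
The converse is a direct semantic check.
Frame condition: ∀x Rxx.

reflexivity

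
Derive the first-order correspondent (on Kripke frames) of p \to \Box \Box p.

\forall x \forall z (x R^2 z \to \exists w (x = w \wedge z = w))

This is a Sahlqvist (Geach-type) schema ◇^0□^0p → □^2◇^0p.
First-order correspondent: \forall x \forall z (x R^2 z \to \exists w (x = w \wedge z = w)).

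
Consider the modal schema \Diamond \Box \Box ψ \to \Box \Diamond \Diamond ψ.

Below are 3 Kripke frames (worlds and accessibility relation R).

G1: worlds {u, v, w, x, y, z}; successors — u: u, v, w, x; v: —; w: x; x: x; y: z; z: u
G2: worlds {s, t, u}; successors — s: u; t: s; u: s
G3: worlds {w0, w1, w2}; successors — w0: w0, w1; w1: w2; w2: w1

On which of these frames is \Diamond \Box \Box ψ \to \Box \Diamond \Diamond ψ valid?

Frame correspondent (Sahlqvist): \forall x \forall y \forall z ((xRy \wedge xRz) \to \exists w (y R^2 w \wedge z R^2 w)) — i.e. a generalized confluence (Geach) condition.
G1: fails — uRu, uRv but no t with uR²t and vR²t.
G2: ✓.
G3: ✓.
Valid on: G2, G3.

G2, G3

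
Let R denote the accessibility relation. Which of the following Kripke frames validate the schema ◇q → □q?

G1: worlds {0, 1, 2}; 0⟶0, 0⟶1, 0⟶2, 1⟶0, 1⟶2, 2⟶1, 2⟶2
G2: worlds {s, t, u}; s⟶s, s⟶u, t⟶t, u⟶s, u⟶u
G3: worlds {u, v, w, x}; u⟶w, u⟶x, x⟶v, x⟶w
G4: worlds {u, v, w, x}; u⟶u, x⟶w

G4

The schema corresponds to partial functionality: ∀x ∀y ∀z (Rxy ∧ Rxz → y = z).
G1: fails — 0 sees both 0 and 1.
G2: fails — s sees both s and u.
G3: fails — u sees both w and x.
G4: condition met.
Valid on: G4.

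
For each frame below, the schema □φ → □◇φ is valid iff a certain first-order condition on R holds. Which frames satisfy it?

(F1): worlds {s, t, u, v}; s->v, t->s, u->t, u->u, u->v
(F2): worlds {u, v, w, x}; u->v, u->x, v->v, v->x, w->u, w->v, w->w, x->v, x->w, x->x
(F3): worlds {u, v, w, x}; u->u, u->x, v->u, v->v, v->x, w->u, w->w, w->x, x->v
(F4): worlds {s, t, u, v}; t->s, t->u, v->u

This is the axiom for a generalized confluence (Geach) condition; its first-order frame correspondent is ∀x ∀z (xRz → ∃w (xRw ∧ zRw)).
(F1): fails — sRv but no w with sRw and vRw.
(F2): ✓.
(F3): fails — uRx but no t with uRt and xRt.
(F4): fails — tRs but no w with tRw and sRw.

(F2)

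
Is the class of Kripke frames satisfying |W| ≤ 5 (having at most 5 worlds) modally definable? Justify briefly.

Modal frame validity is preserved under disjoint unions.
Any modal formula valid on each of 6 disjoint one-world frames is valid on their disjoint union (validity is preserved under disjoint unions). Each one-world frame has |W|=1≤5, but the union has |W|=6.
So no modal formula (or set of formulas) defines exactly the |W|≤5 frames.

Not modally definable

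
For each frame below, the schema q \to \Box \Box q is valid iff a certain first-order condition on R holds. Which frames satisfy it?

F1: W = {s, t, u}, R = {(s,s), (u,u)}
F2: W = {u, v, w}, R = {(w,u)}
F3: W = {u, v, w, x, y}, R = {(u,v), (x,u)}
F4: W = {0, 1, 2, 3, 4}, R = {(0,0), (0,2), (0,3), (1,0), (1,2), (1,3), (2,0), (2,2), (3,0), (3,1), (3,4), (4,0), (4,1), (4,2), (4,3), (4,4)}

This is the axiom for a generalized confluence (Geach) condition; its first-order frame correspondent is \forall x \forall z (x R^2 z \to \exists w (x = w \wedge z = w)).
F1: satisfies the condition.
F2: satisfies the condition.
F3: fails — xR²v but x ≠ v.
F4: fails — 0R²1 but 0 ≠ 1.

F1, F2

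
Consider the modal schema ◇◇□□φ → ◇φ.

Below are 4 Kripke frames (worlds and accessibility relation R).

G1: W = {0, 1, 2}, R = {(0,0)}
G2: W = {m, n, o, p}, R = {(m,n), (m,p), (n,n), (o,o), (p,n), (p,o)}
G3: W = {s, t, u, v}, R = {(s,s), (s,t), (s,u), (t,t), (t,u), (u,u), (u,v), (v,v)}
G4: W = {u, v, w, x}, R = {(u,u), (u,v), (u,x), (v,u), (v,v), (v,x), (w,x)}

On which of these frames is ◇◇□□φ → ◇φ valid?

G1

The schema corresponds to a generalized confluence (Geach) condition: ∀x ∀y (xR²y → ∃w (yR²w ∧ xRw)).
G1: ✓.
G2: fails — mR²o but no w with oR²w and mRw.
G3: fails — sR²v but no w with vR²w and sRw.
G4: fails — uR²x but no t with xR²t and uRt.
Valid on: G1.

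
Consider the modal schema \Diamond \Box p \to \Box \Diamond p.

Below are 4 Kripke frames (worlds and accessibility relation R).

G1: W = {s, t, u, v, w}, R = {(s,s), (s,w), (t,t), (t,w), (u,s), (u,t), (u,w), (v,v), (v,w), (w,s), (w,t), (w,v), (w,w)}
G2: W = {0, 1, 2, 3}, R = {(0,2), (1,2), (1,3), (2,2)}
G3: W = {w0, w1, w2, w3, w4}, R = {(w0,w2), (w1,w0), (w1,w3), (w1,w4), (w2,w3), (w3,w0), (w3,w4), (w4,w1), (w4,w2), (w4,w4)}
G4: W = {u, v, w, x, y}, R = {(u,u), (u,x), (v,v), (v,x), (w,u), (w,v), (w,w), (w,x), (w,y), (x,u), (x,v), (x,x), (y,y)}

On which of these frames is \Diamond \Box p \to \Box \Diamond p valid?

This is the axiom for convergence; its first-order frame correspondent is \forall x \forall y \forall z (Rxy \wedge Rxz \to \exists w (Ryw \wedge Rzw)).
G1: holds.
G2: fails — R12 and R13 but 2 and 3 have no common successor.
G3: fails — Rw1w0 and Rw1w3 but w0 and w3 have no common successor.
G4: fails — Rwu and Rwy but u and y have no common successor.
Valid on: G1.

G1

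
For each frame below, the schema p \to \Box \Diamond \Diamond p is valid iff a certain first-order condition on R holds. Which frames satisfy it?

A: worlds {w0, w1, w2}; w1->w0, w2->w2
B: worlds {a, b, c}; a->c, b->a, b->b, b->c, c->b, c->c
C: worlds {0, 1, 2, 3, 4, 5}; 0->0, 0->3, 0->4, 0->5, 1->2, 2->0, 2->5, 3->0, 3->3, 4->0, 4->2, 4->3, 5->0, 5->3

B

Frame correspondent (Sahlqvist): \forall x \forall z (xRz \to \exists w (x = w \wedge z R^2 w)) — i.e. a generalized confluence (Geach) condition.
A: fails — w1Rw0 but no w with w1=w and w0R²w.
B: satisfies the condition.
C: fails — 1R2 but no w with 1=w and 2R²w.
Valid on: B.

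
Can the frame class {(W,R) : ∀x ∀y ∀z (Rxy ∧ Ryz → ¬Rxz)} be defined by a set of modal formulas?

If a class were modally definable it would be closed under surjective bounded morphisms (Goldblatt–Thomason).
The 5-cycle (worlds s,t,u,v,w with s→t→u→v→w→s) is intransitive. Mapping every world to a single reflexive point • is a surjective bounded morphism; the reflexive point is not intransitive (R••∧R•• but R••).
So the class is not modally definable.

No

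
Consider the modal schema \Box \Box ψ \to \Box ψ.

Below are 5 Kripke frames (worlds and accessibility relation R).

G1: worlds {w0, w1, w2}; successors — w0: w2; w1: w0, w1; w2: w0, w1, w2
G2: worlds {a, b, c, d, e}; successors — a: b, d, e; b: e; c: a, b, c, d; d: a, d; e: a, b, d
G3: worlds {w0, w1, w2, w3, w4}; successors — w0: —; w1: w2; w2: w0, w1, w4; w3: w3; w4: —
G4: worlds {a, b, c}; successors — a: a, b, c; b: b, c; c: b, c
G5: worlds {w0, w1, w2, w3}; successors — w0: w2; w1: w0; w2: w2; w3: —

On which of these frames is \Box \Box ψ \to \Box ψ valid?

G1, G4

Frame correspondent (Sahlqvist): \forall x \forall y (Rxy \to \exists z (Rxz \wedge Rzy)) — i.e. density.
G1: satisfies the condition.
G2: fails — Rbe but no z with Rbz and Rze.
G3: fails — Rw1w2 but no z with Rw1z and Rzw2.
G4: satisfies the condition.
G5: fails — Rw1w0 but no z with Rw1z and Rzw0.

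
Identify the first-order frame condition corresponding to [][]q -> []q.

Density

Suppose □□q→□q is valid. Take Rxy and set V(q)={w : xR²w}. Then □□q at x, so □q at x, so q at y, i.e. ∃z(Rxz∧Rzy).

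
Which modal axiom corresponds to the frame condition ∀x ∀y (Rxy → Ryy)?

A defining formula is □(□r → r) (the T□ axiom).
Suppose □(□r→r) is valid. Take Rxy and set V(r)={w : Ryw}. Then at y, □r holds; since □(□r→r) at x, □r→r at y, so r at y, i.e. Ryy.

□(□r → r)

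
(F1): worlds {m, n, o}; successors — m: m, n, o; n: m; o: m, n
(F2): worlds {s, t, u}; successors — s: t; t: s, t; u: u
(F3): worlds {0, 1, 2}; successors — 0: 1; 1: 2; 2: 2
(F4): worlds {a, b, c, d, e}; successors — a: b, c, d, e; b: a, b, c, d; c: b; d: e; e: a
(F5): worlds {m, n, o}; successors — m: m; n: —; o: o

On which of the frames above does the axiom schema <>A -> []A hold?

(F3), (F5)

The schema corresponds to partial functionality: forall x forall y forall z (Rxy & Rxz -> y = z).
(F1): fails — m sees both m and n.
(F2): fails — t sees both s and t.
(F3): satisfies the condition.
(F4): fails — a sees both b and c.
(F5): satisfies the condition.
Valid on: (F3), (F5).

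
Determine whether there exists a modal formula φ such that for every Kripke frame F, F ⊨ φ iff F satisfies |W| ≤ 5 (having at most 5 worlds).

If a class were modally definable it would be closed under disjoint unions (Goldblatt–Thomason).
Any modal formula valid on each of 6 disjoint one-world frames is valid on their disjoint union (validity is preserved under disjoint unions). Each one-world frame has |W|=1≤5, but the union has |W|=6.
So the class is not modally definable.

Not definable by any modal formula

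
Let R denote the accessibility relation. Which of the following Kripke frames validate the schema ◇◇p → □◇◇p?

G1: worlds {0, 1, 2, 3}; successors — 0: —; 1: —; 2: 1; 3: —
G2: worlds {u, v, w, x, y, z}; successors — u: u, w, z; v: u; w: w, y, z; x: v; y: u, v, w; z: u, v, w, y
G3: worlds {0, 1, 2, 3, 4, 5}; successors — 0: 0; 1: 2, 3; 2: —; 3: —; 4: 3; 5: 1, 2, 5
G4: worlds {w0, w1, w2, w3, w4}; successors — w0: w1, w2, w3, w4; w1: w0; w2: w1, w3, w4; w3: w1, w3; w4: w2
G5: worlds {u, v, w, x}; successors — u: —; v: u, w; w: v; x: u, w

Frame correspondent (Sahlqvist): ∀x ∀y ∀z ((xR²y ∧ xRz) → ∃w (y = w ∧ zR²w)) — i.e. a generalized confluence (Geach) condition.
G1: ✓.
G2: fails — wR²v, wRy but no t with v=t and yR²t.
G3: fails — 5R²1, 5R1 but no w with 1=w and 1R²w.
G4: fails — w0R²w0, w0Rw1 but no w with w0=w and w1R²w.
G5: fails — vR²v, vRu but no t with v=t and uR²t.

G1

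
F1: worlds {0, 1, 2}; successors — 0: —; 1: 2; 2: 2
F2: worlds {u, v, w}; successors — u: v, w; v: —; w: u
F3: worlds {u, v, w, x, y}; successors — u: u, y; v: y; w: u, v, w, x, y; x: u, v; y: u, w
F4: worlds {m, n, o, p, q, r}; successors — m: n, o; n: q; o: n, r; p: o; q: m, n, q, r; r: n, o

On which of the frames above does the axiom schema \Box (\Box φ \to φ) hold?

F1

The schema corresponds to shift-reflexivity: \forall x \forall y (Rxy \to Ryy).
F1: satisfies the condition.
F2: fails — Ruv but not Rvv.
F3: fails — Rwx but not Rxx.
F4: fails — Ron but not Rnn.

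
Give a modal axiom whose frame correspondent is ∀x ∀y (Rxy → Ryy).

□(□s → s)

This is shift-reflexivity; the standard corresponding axiom is T□: □(□s → s).
Suppose □(□s→s) is valid. Take Rxy and set V(s)={w : Ryw}. Then at y, □s holds; since □(□s→s) at x, □s→s at y, so s at y, i.e. Ryy.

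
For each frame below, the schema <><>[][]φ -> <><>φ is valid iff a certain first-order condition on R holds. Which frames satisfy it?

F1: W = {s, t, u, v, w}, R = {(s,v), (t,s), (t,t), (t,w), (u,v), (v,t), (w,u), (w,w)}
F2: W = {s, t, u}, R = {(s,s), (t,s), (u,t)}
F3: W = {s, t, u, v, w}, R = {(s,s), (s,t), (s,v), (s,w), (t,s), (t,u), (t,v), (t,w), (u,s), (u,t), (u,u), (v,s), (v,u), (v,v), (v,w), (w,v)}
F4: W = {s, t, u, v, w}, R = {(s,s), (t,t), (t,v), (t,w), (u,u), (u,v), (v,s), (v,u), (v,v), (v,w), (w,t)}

Frame correspondent (Sahlqvist): forall x forall y (x R^2 y -> exists w (y R^2 w & x R^2 w)) — i.e. a generalized confluence (Geach) condition.
F1: fails — wR²u but no w* with uR²w* and wR²w*.
F2: holds.
F3: holds.
F4: holds.

F2, F3, F4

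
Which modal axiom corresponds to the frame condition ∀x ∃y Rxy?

□r → ◇r

A defining formula is □r → ◇r (the D axiom).
Suppose □r→◇r is valid. At any x set V(r)=W. Then □r at x, so ◇r at x, so x has a successor.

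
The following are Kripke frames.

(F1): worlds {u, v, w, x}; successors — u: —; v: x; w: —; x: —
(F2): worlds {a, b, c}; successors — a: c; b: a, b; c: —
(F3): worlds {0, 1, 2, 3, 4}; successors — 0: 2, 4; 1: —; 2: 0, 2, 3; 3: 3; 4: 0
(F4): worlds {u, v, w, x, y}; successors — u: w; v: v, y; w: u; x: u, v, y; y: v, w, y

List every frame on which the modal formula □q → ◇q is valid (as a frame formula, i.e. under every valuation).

(F4)

This is the axiom for seriality; its first-order frame correspondent is ∀x ∃y Rxy.
(F1): fails — world u has no successor.
(F2): fails — world c has no successor.
(F3): fails — world 1 has no successor.
(F4): satisfies the condition.
Valid on: (F4).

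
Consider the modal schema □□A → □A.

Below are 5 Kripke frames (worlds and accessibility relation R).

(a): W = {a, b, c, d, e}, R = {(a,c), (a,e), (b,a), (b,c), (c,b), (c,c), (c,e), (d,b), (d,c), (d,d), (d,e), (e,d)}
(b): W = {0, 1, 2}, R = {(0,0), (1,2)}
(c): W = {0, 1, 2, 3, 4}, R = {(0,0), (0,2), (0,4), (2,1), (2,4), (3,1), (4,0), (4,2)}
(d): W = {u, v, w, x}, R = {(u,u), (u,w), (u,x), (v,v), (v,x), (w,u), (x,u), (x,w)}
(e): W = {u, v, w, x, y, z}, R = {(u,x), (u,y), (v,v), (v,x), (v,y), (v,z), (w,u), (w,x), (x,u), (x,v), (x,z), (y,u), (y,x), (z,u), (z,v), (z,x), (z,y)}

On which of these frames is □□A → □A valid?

Frame correspondent (Sahlqvist): ∀x ∀y (Rxy → ∃z (Rxz ∧ Rzy)) — i.e. density.
(a): fails — Rba but no z with Rbz and Rza.
(b): fails — R12 but no z with R1z and Rz2.
(c): fails — R31 but no z with R3z and Rz1.
(d): ✓.
(e): fails — Ruy but no t with Rut and Rty.
Valid on: (d).

(d)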